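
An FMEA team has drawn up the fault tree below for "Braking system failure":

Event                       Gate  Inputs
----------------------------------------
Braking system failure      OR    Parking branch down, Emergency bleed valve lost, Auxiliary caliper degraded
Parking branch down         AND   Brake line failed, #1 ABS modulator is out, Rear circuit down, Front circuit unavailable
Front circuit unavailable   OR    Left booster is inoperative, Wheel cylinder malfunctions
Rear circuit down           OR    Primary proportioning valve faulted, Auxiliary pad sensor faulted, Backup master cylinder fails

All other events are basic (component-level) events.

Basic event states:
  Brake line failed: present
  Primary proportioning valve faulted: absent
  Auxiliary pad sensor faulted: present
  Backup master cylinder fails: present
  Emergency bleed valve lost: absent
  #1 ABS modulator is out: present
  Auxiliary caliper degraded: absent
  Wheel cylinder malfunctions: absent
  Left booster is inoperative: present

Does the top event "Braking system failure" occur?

Rear circuit down [OR]: Primary proportioning valve faulted=not, Auxiliary pad sensor faulted=occurs, Backup master cylinder fails=occurs → at least one input occurs → occurs.
Front circuit unavailable [OR]: Left booster is inoperative=occurs, Wheel cylinder malfunctions=not → at least one input occurs → occurs.
Parking branch down [AND]: Brake line failed=occurs, #1 ABS modulator is out=occurs, Rear circuit down=occurs, Front circuit unavailable=occurs → all inputs occur → occurs.
Braking system failure [OR]: Parking branch down=occurs, Emergency bleed valve lost=not, Auxiliary caliper degraded=not → at least one input occurs → occurs.

Yes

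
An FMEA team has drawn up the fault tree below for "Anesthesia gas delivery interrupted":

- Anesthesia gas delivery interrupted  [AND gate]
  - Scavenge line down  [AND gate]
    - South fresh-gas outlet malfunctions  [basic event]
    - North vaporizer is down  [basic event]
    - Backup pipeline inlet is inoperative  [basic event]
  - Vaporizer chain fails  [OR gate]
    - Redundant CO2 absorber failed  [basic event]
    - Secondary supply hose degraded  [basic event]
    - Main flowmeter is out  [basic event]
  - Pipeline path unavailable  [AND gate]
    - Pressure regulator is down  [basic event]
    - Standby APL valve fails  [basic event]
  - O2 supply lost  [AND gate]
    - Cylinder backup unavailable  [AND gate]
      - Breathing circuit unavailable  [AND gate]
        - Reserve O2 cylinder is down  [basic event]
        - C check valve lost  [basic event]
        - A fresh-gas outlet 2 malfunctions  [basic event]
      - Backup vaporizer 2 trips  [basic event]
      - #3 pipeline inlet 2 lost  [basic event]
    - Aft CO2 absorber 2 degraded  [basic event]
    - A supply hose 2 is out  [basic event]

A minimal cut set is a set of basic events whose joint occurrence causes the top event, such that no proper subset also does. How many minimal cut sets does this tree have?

Scavenge line down [AND]: one cut set from each child combined → 1 × 1 × 1 = 1 cut set(s).
Vaporizer chain fails [OR]: union of children's cut sets → 3 cut set(s).
Pipeline path unavailable [AND]: one cut set from each child combined → 1 × 1 = 1 cut set(s).
Breathing circuit unavailable [AND]: one cut set from each child combined → 1 × 1 × 1 = 1 cut set(s).
Cylinder backup unavailable [AND]: one cut set from each child combined → 1 × 1 × 1 = 1 cut set(s).
O2 supply lost [AND]: one cut set from each child combined → 1 × 1 × 1 = 1 cut set(s).
Anesthesia gas delivery interrupted [AND]: one cut set from each child combined → 1 × 3 × 1 × 1 = 3 cut set(s).
Minimal cut sets: {#3 pipeline inlet 2 lost, A fresh-gas outlet 2 malfunctions, A supply hose 2 is out, Aft CO2 absorber 2 degraded, Backup pipeline inlet is inoperative, Backup vaporizer 2 trips, C check valve lost, North vaporizer is down, Pressure regulator is down, Redundant CO2 absorber failed, Reserve O2 cylinder is down, South fresh-gas outlet malfunctions, Standby APL valve fails}; {#3 pipeline inlet 2 lost, A fresh-gas outlet 2 malfunctions, A supply hose 2 is out, Aft CO2 absorber 2 degraded, Backup pipeline inlet is inoperative, Backup vaporizer 2 trips, C check valve lost, North vaporizer is down, Pressure regulator is down, Reserve O2 cylinder is down, Secondary supply hose degraded, South fresh-gas outlet malfunctions, Standby APL valve fails}; {#3 pipeline inlet 2 lost, A fresh-gas outlet 2 malfunctions, A supply hose 2 is out, Aft CO2 absorber 2 degraded, Backup pipeline inlet is inoperative, Backup vaporizer 2 trips, C check valve lost, Main flowmeter is out, North vaporizer is down, Pressure regulator is down, Reserve O2 cylinder is down, South fresh-gas outlet malfunctions, Standby APL valve fails}.

3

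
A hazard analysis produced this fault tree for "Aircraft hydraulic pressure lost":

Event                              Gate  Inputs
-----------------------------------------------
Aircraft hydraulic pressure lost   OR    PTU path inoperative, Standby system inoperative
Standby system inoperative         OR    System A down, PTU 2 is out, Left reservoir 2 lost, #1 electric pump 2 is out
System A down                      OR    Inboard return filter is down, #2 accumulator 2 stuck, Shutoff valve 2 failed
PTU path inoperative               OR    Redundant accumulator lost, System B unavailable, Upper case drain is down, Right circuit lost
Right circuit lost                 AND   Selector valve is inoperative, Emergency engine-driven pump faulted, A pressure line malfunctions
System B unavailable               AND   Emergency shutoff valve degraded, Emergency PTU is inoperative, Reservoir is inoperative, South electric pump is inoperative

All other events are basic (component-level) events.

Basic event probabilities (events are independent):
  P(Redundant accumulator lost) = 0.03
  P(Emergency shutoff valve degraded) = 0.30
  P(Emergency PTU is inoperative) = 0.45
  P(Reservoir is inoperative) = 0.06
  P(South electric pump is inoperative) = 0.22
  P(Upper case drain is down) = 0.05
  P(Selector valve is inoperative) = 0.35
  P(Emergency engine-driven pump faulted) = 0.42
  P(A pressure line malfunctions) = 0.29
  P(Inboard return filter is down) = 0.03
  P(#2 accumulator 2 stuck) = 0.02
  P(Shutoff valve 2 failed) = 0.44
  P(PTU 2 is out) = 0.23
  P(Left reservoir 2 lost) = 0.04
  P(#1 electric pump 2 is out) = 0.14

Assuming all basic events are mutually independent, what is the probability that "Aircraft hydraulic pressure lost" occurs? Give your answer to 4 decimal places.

0.7020

P(System B unavailable) [AND] = 0.30 × 0.45 × 0.06 × 0.22 = 0.001782
P(Right circuit lost) [AND] = 0.35 × 0.42 × 0.29 = 0.042630
P(PTU path inoperative) [OR] = 1 − (1−0.03) × (1−0.001782) × (1−0.05) × (1−0.042630) = 0.119356
P(System A down) [OR] = 1 − (1−0.03) × (1−0.02) × (1−0.44) = 0.467664
P(Standby system inoperative) [OR] = 1 − (1−0.467664) × (1−0.23) × (1−0.04) × (1−0.14) = 0.661588
P(Aircraft hydraulic pressure lost) [OR] = 1 − (1−0.119356) × (1−0.661588) = 0.701980
Rounded to 4 decimal places: P(Aircraft hydraulic pressure lost) ≈ 0.7020.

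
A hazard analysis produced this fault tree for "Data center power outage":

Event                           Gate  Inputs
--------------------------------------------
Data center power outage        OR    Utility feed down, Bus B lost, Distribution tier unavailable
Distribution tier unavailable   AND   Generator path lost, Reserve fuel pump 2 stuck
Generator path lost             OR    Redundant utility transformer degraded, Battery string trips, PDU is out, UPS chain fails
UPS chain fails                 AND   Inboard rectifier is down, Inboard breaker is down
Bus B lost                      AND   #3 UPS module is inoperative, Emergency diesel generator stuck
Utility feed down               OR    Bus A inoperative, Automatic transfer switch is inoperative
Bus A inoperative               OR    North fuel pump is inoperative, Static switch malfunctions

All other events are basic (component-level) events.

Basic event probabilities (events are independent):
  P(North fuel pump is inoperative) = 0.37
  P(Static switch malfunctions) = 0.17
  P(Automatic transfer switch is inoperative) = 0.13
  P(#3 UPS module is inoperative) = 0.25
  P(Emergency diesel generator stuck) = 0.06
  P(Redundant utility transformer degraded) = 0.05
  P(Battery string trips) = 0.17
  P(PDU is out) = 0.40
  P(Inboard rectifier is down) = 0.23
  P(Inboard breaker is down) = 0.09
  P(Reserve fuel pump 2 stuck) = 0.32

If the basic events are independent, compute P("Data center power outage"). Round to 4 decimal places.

0.6289

P(Bus A inoperative) [OR] = 1 − (1−0.37) × (1−0.17) = 0.477100
P(Utility feed down) [OR] = 1 − (1−0.477100) × (1−0.13) = 0.545077
P(Bus B lost) [AND] = 0.25 × 0.06 = 0.015000
P(UPS chain fails) [AND] = 0.23 × 0.09 = 0.020700
P(Generator path lost) [OR] = 1 − (1−0.05) × (1−0.17) × (1−0.40) × (1−0.020700) = 0.536693
P(Distribution tier unavailable) [AND] = 0.536693 × 0.32 = 0.171742
P(Data center power outage) [OR] = 1 − (1−0.545077) × (1−0.015000) × (1−0.171742) = 0.628858
Rounded to 4 decimal places: P(Data center power outage) ≈ 0.6289.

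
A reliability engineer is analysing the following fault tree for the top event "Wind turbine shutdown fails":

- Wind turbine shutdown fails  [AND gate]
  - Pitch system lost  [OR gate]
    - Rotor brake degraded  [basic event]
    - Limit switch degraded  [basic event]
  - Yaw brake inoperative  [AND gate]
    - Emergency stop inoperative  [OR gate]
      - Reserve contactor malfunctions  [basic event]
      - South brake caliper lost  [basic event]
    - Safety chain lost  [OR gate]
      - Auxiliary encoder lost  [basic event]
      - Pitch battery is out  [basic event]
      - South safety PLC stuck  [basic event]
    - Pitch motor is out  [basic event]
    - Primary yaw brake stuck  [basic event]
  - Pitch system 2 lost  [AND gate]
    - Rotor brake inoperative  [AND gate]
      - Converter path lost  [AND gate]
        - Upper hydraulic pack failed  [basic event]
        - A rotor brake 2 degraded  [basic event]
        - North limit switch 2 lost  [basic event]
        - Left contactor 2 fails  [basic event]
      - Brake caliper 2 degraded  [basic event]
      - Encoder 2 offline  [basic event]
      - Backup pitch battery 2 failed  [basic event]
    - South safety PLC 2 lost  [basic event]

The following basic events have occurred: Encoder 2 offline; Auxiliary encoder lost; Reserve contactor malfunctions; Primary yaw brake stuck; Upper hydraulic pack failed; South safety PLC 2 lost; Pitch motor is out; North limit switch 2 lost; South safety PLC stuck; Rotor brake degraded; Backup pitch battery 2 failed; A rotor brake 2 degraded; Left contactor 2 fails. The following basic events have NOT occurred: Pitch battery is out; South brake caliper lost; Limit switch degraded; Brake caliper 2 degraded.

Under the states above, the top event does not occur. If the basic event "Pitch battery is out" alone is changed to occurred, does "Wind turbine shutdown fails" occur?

Counterfactual: set "Pitch battery is out" to occurred.
Pitch system lost [OR]: Rotor brake degraded=occurs, Limit switch degraded=not → at least one input occurs → occurs.
Emergency stop inoperative [OR]: Reserve contactor malfunctions=occurs, South brake caliper lost=not → at least one input occurs → occurs.
Safety chain lost [OR]: Auxiliary encoder lost=occurs, Pitch battery is out=occurs, South safety PLC stuck=occurs → at least one input occurs → occurs.
Yaw brake inoperative [AND]: Emergency stop inoperative=occurs, Safety chain lost=occurs, Pitch motor is out=occurs, Primary yaw brake stuck=occurs → all inputs occur → occurs.
Converter path lost [AND]: Upper hydraulic pack failed=occurs, A rotor brake 2 degraded=occurs, North limit switch 2 lost=occurs, Left contactor 2 fails=occurs → all inputs occur → occurs.
Rotor brake inoperative [AND]: Converter path lost=occurs, Brake caliper 2 degraded=not, Encoder 2 offline=occurs, Backup pitch battery 2 failed=occurs → not all inputs occur → does not occur.
Pitch system 2 lost [AND]: Rotor brake inoperative=not, South safety PLC 2 lost=occurs → not all inputs occur → does not occur.
Wind turbine shutdown fails [AND]: Pitch system lost=occurs, Yaw brake inoperative=occurs, Pitch system 2 lost=not → not all inputs occur → does not occur.

No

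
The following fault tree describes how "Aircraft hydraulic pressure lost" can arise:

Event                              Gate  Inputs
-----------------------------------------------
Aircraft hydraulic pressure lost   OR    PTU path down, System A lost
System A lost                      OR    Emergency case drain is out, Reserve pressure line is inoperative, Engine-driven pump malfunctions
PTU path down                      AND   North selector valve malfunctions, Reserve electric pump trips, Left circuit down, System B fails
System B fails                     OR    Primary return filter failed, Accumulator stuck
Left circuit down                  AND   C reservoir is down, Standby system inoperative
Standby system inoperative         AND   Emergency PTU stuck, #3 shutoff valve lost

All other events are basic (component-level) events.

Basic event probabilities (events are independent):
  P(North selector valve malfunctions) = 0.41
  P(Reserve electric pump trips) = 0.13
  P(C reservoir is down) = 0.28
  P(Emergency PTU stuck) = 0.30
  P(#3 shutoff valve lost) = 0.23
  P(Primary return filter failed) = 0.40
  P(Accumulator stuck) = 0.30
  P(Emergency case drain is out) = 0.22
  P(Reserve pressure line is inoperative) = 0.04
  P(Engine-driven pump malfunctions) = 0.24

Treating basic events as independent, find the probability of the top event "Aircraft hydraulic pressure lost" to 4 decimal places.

0.4313

P(Standby system inoperative) [AND] = 0.30 × 0.23 = 0.069000
P(Left circuit down) [AND] = 0.28 × 0.069000 = 0.019320
P(System B fails) [OR] = 1 − (1−0.40) × (1−0.30) = 0.580000
P(PTU path down) [AND] = 0.41 × 0.13 × 0.019320 × 0.580000 = 0.000597
P(System A lost) [OR] = 1 − (1−0.22) × (1−0.04) × (1−0.24) = 0.430912
P(Aircraft hydraulic pressure lost) [OR] = 1 − (1−0.000597) × (1−0.430912) = 0.431252
Rounded to 4 decimal places: P(Aircraft hydraulic pressure lost) ≈ 0.4313.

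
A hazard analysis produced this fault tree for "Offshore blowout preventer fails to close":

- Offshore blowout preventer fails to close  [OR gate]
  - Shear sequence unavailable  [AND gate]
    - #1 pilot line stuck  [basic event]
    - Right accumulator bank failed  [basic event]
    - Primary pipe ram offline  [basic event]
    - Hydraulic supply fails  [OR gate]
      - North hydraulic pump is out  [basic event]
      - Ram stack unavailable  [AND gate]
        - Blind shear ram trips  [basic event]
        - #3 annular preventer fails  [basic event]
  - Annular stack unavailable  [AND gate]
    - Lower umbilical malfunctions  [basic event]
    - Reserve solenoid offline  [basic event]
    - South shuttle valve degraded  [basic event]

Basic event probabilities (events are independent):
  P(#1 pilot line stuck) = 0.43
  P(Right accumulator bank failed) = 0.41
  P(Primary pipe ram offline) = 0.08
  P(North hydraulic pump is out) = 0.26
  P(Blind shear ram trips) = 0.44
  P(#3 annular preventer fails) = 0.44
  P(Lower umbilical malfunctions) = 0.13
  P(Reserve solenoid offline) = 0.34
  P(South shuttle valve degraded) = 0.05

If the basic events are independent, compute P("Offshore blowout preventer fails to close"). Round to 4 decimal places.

0.0079

P(Ram stack unavailable) [AND] = 0.44 × 0.44 = 0.193600
P(Hydraulic supply fails) [OR] = 1 − (1−0.26) × (1−0.193600) = 0.403264
P(Shear sequence unavailable) [AND] = 0.43 × 0.41 × 0.08 × 0.403264 = 0.005688
P(Annular stack unavailable) [AND] = 0.13 × 0.34 × 0.05 = 0.002210
P(Offshore blowout preventer fails to close) [OR] = 1 − (1−0.005688) × (1−0.002210) = 0.007885
Rounded to 4 decimal places: P(Offshore blowout preventer fails to close) ≈ 0.0079.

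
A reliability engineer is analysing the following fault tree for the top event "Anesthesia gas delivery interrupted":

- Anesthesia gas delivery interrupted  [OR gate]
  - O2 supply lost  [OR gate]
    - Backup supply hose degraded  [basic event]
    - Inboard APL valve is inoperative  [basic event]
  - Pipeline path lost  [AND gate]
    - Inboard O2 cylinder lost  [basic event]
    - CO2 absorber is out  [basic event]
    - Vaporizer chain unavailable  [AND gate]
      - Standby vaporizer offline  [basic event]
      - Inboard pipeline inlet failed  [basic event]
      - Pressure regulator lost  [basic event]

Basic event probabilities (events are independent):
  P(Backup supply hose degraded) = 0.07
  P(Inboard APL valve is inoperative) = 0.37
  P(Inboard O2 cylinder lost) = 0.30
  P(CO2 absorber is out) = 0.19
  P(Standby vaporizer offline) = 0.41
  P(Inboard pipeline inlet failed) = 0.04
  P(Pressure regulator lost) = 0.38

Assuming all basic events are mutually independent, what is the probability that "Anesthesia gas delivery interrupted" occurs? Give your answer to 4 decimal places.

P(O2 supply lost) [OR] = 1 − (1−0.07) × (1−0.37) = 0.414100
P(Vaporizer chain unavailable) [AND] = 0.41 × 0.04 × 0.38 = 0.006232
P(Pipeline path lost) [AND] = 0.30 × 0.19 × 0.006232 = 0.000355
P(Anesthesia gas delivery interrupted) [OR] = 1 − (1−0.414100) × (1−0.000355) = 0.414308
Rounded to 4 decimal places: P(Anesthesia gas delivery interrupted) ≈ 0.4143.

0.4143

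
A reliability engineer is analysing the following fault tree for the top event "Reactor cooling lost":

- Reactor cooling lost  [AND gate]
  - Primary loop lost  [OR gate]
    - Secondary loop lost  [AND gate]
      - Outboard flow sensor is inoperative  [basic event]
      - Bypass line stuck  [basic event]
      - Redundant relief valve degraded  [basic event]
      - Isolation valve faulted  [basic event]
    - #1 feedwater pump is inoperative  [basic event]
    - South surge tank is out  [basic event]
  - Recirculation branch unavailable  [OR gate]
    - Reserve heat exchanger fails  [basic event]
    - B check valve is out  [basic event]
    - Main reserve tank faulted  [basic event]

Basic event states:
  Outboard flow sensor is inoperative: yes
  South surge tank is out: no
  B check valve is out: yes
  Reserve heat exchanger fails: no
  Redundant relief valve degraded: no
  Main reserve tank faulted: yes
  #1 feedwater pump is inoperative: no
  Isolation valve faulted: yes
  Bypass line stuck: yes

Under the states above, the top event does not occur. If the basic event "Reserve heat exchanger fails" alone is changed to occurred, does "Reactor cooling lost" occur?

No

Counterfactual: set "Reserve heat exchanger fails" to occurred.
Secondary loop lost [AND]: Outboard flow sensor is inoperative=occurs, Bypass line stuck=occurs, Redundant relief valve degraded=not, Isolation valve faulted=occurs → not all inputs occur → does not occur.
Primary loop lost [OR]: Secondary loop lost=not, #1 feedwater pump is inoperative=not, South surge tank is out=not → no input occurs → does not occur.
Recirculation branch unavailable [OR]: Reserve heat exchanger fails=occurs, B check valve is out=occurs, Main reserve tank faulted=occurs → at least one input occurs → occurs.
Reactor cooling lost [AND]: Primary loop lost=not, Recirculation branch unavailable=occurs → not all inputs occur → does not occur.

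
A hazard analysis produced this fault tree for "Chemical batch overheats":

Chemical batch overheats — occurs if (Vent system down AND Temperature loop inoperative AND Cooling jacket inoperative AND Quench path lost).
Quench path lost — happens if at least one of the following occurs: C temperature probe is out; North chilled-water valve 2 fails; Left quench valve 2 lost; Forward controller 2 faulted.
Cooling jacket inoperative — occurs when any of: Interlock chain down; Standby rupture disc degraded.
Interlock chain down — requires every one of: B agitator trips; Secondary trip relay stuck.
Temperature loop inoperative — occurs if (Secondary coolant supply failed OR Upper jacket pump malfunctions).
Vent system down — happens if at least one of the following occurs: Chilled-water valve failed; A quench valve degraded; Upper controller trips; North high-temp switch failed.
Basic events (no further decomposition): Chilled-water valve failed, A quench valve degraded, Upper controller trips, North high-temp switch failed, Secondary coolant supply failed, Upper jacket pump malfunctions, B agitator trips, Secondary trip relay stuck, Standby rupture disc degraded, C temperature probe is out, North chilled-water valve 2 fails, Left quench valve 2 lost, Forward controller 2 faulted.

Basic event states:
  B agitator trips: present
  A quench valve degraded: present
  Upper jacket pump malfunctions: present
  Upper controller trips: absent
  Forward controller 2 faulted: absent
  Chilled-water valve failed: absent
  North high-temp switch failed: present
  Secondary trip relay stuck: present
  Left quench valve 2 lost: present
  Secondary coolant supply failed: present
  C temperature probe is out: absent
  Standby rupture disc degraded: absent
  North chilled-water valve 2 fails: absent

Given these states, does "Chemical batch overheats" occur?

Vent system down [OR]: Chilled-water valve failed=not, A quench valve degraded=occurs, Upper controller trips=not, North high-temp switch failed=occurs → at least one input occurs → occurs.
Temperature loop inoperative [OR]: Secondary coolant supply failed=occurs, Upper jacket pump malfunctions=occurs → at least one input occurs → occurs.
Interlock chain down [AND]: B agitator trips=occurs, Secondary trip relay stuck=occurs → all inputs occur → occurs.
Cooling jacket inoperative [OR]: Interlock chain down=occurs, Standby rupture disc degraded=not → at least one input occurs → occurs.
Quench path lost [OR]: C temperature probe is out=not, North chilled-water valve 2 fails=not, Left quench valve 2 lost=occurs, Forward controller 2 faulted=not → at least one input occurs → occurs.
Chemical batch overheats [AND]: Vent system down=occurs, Temperature loop inoperative=occurs, Cooling jacket inoperative=occurs, Quench path lost=occurs → all inputs occur → occurs.

Yes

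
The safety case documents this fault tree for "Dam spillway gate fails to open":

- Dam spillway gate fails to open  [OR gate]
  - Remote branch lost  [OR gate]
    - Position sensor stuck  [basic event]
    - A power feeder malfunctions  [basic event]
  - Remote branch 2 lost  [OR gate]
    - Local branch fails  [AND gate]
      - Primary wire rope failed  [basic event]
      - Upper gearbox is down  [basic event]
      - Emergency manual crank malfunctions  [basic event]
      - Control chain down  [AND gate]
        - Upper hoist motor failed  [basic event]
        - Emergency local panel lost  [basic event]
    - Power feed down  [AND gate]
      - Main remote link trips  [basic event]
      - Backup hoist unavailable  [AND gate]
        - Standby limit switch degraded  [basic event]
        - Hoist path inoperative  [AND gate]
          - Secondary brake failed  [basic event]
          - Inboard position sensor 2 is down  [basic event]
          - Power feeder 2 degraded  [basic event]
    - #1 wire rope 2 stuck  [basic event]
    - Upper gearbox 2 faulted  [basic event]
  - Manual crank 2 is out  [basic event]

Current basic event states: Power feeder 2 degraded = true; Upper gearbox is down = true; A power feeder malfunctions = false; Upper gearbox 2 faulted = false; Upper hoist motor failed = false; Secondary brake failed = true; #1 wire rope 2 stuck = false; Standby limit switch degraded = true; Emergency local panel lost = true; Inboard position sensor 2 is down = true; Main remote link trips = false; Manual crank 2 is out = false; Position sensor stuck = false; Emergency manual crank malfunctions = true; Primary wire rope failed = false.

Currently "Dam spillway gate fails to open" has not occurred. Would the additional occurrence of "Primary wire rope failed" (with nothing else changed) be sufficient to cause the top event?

Counterfactual: set "Primary wire rope failed" to occurred.
Remote branch lost [OR]: Position sensor stuck=not, A power feeder malfunctions=not → no input occurs → does not occur.
Control chain down [AND]: Upper hoist motor failed=not, Emergency local panel lost=occurs → not all inputs occur → does not occur.
Local branch fails [AND]: Primary wire rope failed=occurs, Upper gearbox is down=occurs, Emergency manual crank malfunctions=occurs, Control chain down=not → not all inputs occur → does not occur.
Hoist path inoperative [AND]: Secondary brake failed=occurs, Inboard position sensor 2 is down=occurs, Power feeder 2 degraded=occurs → all inputs occur → occurs.
Backup hoist unavailable [AND]: Standby limit switch degraded=occurs, Hoist path inoperative=occurs → all inputs occur → occurs.
Power feed down [AND]: Main remote link trips=not, Backup hoist unavailable=occurs → not all inputs occur → does not occur.
Remote branch 2 lost [OR]: Local branch fails=not, Power feed down=not, #1 wire rope 2 stuck=not, Upper gearbox 2 faulted=not → no input occurs → does not occur.
Dam spillway gate fails to open [OR]: Remote branch lost=not, Remote branch 2 lost=not, Manual crank 2 is out=not → no input occurs → does not occur.

No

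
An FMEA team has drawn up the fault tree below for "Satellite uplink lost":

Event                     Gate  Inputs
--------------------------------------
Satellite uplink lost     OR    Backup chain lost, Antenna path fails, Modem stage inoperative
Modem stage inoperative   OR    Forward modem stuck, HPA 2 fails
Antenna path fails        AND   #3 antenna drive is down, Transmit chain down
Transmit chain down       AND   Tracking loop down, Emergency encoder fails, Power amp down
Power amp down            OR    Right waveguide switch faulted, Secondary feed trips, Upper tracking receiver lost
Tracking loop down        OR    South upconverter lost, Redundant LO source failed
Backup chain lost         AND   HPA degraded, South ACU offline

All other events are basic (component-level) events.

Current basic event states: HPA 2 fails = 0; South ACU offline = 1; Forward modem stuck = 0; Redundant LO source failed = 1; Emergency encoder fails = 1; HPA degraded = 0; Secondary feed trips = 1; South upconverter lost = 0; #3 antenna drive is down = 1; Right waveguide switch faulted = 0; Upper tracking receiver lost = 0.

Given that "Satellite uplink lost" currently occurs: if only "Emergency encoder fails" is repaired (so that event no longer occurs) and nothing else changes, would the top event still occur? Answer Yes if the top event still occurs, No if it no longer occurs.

Counterfactual: set "Emergency encoder fails" to not occurred.
Backup chain lost [AND]: HPA degraded=not, South ACU offline=occurs → not all inputs occur → does not occur.
Tracking loop down [OR]: South upconverter lost=not, Redundant LO source failed=occurs → at least one input occurs → occurs.
Power amp down [OR]: Right waveguide switch faulted=not, Secondary feed trips=occurs, Upper tracking receiver lost=not → at least one input occurs → occurs.
Transmit chain down [AND]: Tracking loop down=occurs, Emergency encoder fails=not, Power amp down=occurs → not all inputs occur → does not occur.
Antenna path fails [AND]: #3 antenna drive is down=occurs, Transmit chain down=not → not all inputs occur → does not occur.
Modem stage inoperative [OR]: Forward modem stuck=not, HPA 2 fails=not → no input occurs → does not occur.
Satellite uplink lost [OR]: Backup chain lost=not, Antenna path fails=not, Modem stage inoperative=not → no input occurs → does not occur.

No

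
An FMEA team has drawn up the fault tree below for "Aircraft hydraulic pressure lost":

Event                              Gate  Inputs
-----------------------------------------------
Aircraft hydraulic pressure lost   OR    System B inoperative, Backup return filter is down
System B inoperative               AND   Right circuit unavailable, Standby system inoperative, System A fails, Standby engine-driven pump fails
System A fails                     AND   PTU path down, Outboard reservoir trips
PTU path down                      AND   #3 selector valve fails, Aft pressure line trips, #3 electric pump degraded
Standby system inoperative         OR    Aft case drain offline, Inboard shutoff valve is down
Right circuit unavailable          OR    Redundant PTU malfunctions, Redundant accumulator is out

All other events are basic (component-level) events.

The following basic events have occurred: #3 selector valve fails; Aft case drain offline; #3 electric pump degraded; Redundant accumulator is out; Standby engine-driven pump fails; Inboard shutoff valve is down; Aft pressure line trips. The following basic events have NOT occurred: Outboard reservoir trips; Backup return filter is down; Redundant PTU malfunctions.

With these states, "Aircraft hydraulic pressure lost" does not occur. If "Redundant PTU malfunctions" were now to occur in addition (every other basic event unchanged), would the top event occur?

Counterfactual: set "Redundant PTU malfunctions" to occurred.
Right circuit unavailable [OR]: Redundant PTU malfunctions=occurs, Redundant accumulator is out=occurs → at least one input occurs → occurs.
Standby system inoperative [OR]: Aft case drain offline=occurs, Inboard shutoff valve is down=occurs → at least one input occurs → occurs.
PTU path down [AND]: #3 selector valve fails=occurs, Aft pressure line trips=occurs, #3 electric pump degraded=occurs → all inputs occur → occurs.
System A fails [AND]: PTU path down=occurs, Outboard reservoir trips=not → not all inputs occur → does not occur.
System B inoperative [AND]: Right circuit unavailable=occurs, Standby system inoperative=occurs, System A fails=not, Standby engine-driven pump fails=occurs → not all inputs occur → does not occur.
Aircraft hydraulic pressure lost [OR]: System B inoperative=not, Backup return filter is down=not → no input occurs → does not occur.

No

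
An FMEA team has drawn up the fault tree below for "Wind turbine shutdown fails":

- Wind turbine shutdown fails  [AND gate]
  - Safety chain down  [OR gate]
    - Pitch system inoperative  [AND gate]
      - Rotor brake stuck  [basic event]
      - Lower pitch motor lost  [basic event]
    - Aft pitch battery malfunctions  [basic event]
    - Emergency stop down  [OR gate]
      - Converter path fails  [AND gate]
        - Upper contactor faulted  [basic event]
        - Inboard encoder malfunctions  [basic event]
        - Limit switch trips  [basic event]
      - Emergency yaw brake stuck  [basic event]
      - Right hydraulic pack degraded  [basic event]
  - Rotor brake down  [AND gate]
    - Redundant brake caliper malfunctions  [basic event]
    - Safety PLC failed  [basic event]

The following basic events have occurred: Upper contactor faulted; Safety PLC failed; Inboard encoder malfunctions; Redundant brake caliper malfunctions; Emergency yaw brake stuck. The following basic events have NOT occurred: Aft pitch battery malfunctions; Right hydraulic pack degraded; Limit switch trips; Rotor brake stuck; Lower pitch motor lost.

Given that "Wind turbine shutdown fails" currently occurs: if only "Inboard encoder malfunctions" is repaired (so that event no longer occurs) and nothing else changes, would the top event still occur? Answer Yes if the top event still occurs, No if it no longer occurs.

Yes

Counterfactual: set "Inboard encoder malfunctions" to not occurred.
Pitch system inoperative [AND]: Rotor brake stuck=not, Lower pitch motor lost=not → not all inputs occur → does not occur.
Converter path fails [AND]: Upper contactor faulted=occurs, Inboard encoder malfunctions=not, Limit switch trips=not → not all inputs occur → does not occur.
Emergency stop down [OR]: Converter path fails=not, Emergency yaw brake stuck=occurs, Right hydraulic pack degraded=not → at least one input occurs → occurs.
Safety chain down [OR]: Pitch system inoperative=not, Aft pitch battery malfunctions=not, Emergency stop down=occurs → at least one input occurs → occurs.
Rotor brake down [AND]: Redundant brake caliper malfunctions=occurs, Safety PLC failed=occurs → all inputs occur → occurs.
Wind turbine shutdown fails [AND]: Safety chain down=occurs, Rotor brake down=occurs → all inputs occur → occurs.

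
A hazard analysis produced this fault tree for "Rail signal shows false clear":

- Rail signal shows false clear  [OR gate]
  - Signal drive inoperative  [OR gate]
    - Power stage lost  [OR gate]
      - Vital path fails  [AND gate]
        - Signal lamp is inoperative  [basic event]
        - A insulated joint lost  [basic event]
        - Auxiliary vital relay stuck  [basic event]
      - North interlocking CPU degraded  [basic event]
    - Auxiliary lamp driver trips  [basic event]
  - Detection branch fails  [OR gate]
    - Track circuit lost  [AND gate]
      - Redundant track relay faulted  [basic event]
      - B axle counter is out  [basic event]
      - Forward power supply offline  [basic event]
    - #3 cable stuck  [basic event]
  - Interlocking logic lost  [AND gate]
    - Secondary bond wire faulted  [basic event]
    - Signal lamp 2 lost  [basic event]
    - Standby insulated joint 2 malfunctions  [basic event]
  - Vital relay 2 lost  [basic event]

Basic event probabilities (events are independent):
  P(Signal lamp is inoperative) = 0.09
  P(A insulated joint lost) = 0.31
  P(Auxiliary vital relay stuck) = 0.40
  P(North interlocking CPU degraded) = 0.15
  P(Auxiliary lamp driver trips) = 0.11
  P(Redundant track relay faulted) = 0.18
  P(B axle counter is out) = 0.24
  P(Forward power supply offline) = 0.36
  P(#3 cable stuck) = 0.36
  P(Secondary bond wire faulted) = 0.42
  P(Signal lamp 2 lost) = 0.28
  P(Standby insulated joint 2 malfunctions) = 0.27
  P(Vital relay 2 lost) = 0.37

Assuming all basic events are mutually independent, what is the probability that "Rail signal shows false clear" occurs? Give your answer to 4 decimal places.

0.7125

P(Vital path fails) [AND] = 0.09 × 0.31 × 0.40 = 0.011160
P(Power stage lost) [OR] = 1 − (1−0.011160) × (1−0.15) = 0.159486
P(Signal drive inoperative) [OR] = 1 − (1−0.159486) × (1−0.11) = 0.251943
P(Track circuit lost) [AND] = 0.18 × 0.24 × 0.36 = 0.015552
P(Detection branch fails) [OR] = 1 − (1−0.015552) × (1−0.36) = 0.369953
P(Interlocking logic lost) [AND] = 0.42 × 0.28 × 0.27 = 0.031752
P(Rail signal shows false clear) [OR] = 1 − (1−0.251943) × (1−0.369953) × (1−0.031752) × (1−0.37) = 0.712502
Rounded to 4 decimal places: P(Rail signal shows false clear) ≈ 0.7125.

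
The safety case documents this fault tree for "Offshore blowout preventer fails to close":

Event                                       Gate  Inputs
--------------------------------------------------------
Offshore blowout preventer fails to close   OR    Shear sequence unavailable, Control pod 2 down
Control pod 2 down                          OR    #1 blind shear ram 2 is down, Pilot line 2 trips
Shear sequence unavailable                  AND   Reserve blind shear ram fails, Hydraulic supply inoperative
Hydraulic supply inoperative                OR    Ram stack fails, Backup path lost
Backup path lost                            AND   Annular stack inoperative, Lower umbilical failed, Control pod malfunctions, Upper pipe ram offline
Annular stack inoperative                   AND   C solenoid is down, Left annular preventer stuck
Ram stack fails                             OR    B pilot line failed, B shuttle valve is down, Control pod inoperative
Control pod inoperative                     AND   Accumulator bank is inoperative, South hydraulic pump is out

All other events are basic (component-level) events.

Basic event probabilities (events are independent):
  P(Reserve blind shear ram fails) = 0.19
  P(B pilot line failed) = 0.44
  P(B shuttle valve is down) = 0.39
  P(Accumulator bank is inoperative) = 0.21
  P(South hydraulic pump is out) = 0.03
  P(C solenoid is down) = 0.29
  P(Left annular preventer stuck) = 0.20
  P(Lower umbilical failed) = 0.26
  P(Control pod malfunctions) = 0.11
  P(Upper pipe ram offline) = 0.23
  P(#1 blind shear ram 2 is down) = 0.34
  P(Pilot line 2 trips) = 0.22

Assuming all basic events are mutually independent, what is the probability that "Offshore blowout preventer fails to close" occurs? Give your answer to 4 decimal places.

0.5498

P(Control pod inoperative) [AND] = 0.21 × 0.03 = 0.006300
P(Ram stack fails) [OR] = 1 − (1−0.44) × (1−0.39) × (1−0.006300) = 0.660552
P(Annular stack inoperative) [AND] = 0.29 × 0.20 = 0.058000
P(Backup path lost) [AND] = 0.058000 × 0.26 × 0.11 × 0.23 = 0.000382
P(Hydraulic supply inoperative) [OR] = 1 − (1−0.660552) × (1−0.000382) = 0.660682
P(Shear sequence unavailable) [AND] = 0.19 × 0.660682 = 0.125530
P(Control pod 2 down) [OR] = 1 − (1−0.34) × (1−0.22) = 0.485200
P(Offshore blowout preventer fails to close) [OR] = 1 − (1−0.125530) × (1−0.485200) = 0.549823
Rounded to 4 decimal places: P(Offshore blowout preventer fails to close) ≈ 0.5498.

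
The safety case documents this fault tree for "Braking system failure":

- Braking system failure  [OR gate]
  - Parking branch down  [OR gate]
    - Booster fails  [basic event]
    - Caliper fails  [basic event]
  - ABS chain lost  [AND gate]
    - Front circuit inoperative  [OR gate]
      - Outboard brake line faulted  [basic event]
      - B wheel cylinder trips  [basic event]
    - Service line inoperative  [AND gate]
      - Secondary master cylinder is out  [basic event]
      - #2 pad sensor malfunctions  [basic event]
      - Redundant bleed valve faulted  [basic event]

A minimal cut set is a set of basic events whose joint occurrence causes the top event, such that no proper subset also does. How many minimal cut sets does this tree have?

4

Parking branch down [OR]: union of children's cut sets → 2 cut set(s).
Front circuit inoperative [OR]: union of children's cut sets → 2 cut set(s).
Service line inoperative [AND]: one cut set from each child combined → 1 × 1 × 1 = 1 cut set(s).
ABS chain lost [AND]: one cut set from each child combined → 2 × 1 = 2 cut set(s).
Braking system failure [OR]: union of children's cut sets → 4 cut set(s).
Minimal cut sets: {Booster fails}; {Caliper fails}; {#2 pad sensor malfunctions, Outboard brake line faulted, Redundant bleed valve faulted, Secondary master cylinder is out}; {#2 pad sensor malfunctions, B wheel cylinder trips, Redundant bleed valve faulted, Secondary master cylinder is out}.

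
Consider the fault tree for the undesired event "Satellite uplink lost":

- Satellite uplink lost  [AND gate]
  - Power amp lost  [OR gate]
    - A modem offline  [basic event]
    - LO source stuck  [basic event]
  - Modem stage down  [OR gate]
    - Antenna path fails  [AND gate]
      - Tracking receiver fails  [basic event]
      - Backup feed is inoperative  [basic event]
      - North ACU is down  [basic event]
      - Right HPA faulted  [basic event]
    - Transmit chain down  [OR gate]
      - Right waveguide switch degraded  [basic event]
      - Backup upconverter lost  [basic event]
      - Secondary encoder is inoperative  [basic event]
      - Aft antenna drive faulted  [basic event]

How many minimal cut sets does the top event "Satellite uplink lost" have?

10

Power amp lost [OR]: union of children's cut sets → 2 cut set(s).
Antenna path fails [AND]: one cut set from each child combined → 1 × 1 × 1 × 1 = 1 cut set(s).
Transmit chain down [OR]: union of children's cut sets → 4 cut set(s).
Modem stage down [OR]: union of children's cut sets → 5 cut set(s).
Satellite uplink lost [AND]: one cut set from each child combined → 2 × 5 = 10 cut set(s).
Minimal cut sets: {A modem offline, Backup feed is inoperative, North ACU is down, Right HPA faulted, Tracking receiver fails}; {A modem offline, Right waveguide switch degraded}; {A modem offline, Backup upconverter lost}; {A modem offline, Secondary encoder is inoperative}; {A modem offline, Aft antenna drive faulted}; {Backup feed is inoperative, LO source stuck, North ACU is down, Right HPA faulted, Tracking receiver fails}; {LO source stuck, Right waveguide switch degraded}; {Backup upconverter lost, LO source stuck}; {LO source stuck, Secondary encoder is inoperative}; {Aft antenna drive faulted, LO source stuck}.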